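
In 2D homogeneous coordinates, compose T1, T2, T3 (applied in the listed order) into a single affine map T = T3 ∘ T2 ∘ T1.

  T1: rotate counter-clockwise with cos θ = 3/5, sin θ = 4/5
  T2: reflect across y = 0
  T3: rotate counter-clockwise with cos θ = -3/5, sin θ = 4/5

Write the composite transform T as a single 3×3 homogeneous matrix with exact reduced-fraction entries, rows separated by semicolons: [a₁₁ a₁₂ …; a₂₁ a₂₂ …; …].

T = [7/25 24/25 0; 24/25 -7/25 0; 0 0 1]

T1 = [3/5 -4/5 0; 4/5 3/5 0; 0 0 1]
T2·T1 = [3/5 -4/5 0; -4/5 -3/5 0; 0 0 1]
T3·…·T1 = [7/25 24/25 0; 24/25 -7/25 0; 0 0 1]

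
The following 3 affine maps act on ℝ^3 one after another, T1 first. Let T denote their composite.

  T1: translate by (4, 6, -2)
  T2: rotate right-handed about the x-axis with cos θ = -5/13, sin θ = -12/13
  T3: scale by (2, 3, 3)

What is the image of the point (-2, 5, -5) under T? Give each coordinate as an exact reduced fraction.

T1 translate by (4, 6, -2): (-2, 5, -5) → (2, 11, -7)
T2 rotate right-handed about the x-axis with cos θ = -5/13, sin θ = -12/13: (2, 11, -7) → (2, -139/13, -97/13)
T3 scale by (2, 3, 3): (2, -139/13, -97/13) → (4, -417/13, -291/13)

T(p) = (4, -417/13, -291/13)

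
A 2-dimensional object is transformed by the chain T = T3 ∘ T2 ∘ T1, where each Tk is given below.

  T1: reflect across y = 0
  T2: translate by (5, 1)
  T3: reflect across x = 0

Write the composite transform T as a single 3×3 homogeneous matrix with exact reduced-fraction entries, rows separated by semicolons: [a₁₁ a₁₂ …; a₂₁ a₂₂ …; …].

T1 = [1 0 0; 0 -1 0; 0 0 1]
T2·T1 = [1 0 5; 0 -1 1; 0 0 1]
T3·…·T1 = [-1 0 -5; 0 -1 1; 0 0 1]

T = [-1 0 -5; 0 -1 1; 0 0 1]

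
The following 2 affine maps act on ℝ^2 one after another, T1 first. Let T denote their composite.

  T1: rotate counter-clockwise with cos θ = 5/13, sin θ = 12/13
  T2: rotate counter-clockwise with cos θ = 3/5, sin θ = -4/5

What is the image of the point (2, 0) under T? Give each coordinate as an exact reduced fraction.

T(p) = (126/65, 32/65)

T1 rotate counter-clockwise with cos θ = 5/13, sin θ = 12/13: (2, 0) → (10/13, 24/13)
T2 rotate counter-clockwise with cos θ = 3/5, sin θ = -4/5: (10/13, 24/13) → (126/65, 32/65)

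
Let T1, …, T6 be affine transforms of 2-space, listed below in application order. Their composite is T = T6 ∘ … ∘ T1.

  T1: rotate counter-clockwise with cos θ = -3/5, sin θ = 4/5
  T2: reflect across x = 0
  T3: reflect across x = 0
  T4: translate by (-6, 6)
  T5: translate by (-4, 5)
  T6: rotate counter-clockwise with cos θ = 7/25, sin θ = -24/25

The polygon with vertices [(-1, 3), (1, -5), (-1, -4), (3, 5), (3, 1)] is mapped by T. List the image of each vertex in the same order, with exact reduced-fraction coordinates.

image vertices: (119/25, 342/25), (309/25, 262/25), (259/25, 237/25), (139/25, 452/25), (219/25, 392/25)

T1 rotate counter-clockwise with cos θ = -3/5, sin θ = 4/5: (-1, 3) → (-9/5, -13/5); (1, -5) → (17/5, 19/5); (-1, -4) → (19/5, 8/5); (3, 5) → (-29/5, -3/5); (3, 1) → (-13/5, 9/5)
T2 reflect across x = 0: (-9/5, -13/5) → (9/5, -13/5); (17/5, 19/5) → (-17/5, 19/5); (19/5, 8/5) → (-19/5, 8/5); (-29/5, -3/5) → (29/5, -3/5); (-13/5, 9/5) → (13/5, 9/5)
T3 reflect across x = 0: (9/5, -13/5) → (-9/5, -13/5); (-17/5, 19/5) → (17/5, 19/5); (-19/5, 8/5) → (19/5, 8/5); (29/5, -3/5) → (-29/5, -3/5); (13/5, 9/5) → (-13/5, 9/5)
T4 translate by (-6, 6): (-9/5, -13/5) → (-39/5, 17/5); (17/5, 19/5) → (-13/5, 49/5); (19/5, 8/5) → (-11/5, 38/5); (-29/5, -3/5) → (-59/5, 27/5); (-13/5, 9/5) → (-43/5, 39/5)
T5 translate by (-4, 5): (-39/5, 17/5) → (-59/5, 42/5); (-13/5, 49/5) → (-33/5, 74/5); (-11/5, 38/5) → (-31/5, 63/5); (-59/5, 27/5) → (-79/5, 52/5); (-43/5, 39/5) → (-63/5, 64/5)
T6 rotate counter-clockwise with cos θ = 7/25, sin θ = -24/25: (-59/5, 42/5) → (119/25, 342/25); (-33/5, 74/5) → (309/25, 262/25); (-31/5, 63/5) → (259/25, 237/25); (-79/5, 52/5) → (139/25, 452/25); (-63/5, 64/5) → (219/25, 392/25)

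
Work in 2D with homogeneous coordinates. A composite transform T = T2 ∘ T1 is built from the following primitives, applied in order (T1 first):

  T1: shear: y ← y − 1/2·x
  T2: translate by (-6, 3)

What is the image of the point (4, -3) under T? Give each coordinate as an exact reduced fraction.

T(p) = (-2, -2)

T1 shear: y ← y − 1/2·x: (4, -3) → (4, -5)
T2 translate by (-6, 3): (4, -5) → (-2, -2)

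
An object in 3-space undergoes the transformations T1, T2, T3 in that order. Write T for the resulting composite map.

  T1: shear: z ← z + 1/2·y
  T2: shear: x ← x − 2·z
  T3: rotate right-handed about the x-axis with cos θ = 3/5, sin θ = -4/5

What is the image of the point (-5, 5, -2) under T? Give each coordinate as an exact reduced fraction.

T1 shear: z ← z + 1/2·y: (-5, 5, -2) → (-5, 5, 1/2)
T2 shear: x ← x − 2·z: (-5, 5, 1/2) → (-6, 5, 1/2)
T3 rotate right-handed about the x-axis with cos θ = 3/5, sin θ = -4/5: (-6, 5, 1/2) → (-6, 17/5, -37/10)

T(p) = (-6, 17/5, -37/10)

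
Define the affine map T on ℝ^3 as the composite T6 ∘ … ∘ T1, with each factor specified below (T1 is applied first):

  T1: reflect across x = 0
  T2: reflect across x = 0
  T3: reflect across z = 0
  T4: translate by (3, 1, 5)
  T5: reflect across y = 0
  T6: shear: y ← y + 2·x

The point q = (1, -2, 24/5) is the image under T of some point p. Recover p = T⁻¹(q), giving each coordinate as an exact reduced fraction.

T1 = [-1 0 0 0; 0 1 0 0; 0 0 1 0; 0 0 0 1]
T2·T1 = [1 0 0 0; 0 1 0 0; 0 0 1 0; 0 0 0 1]
T3·…·T1 = [1 0 0 0; 0 1 0 0; 0 0 -1 0; 0 0 0 1]
T4·…·T1 = [1 0 0 3; 0 1 0 1; 0 0 -1 5; 0 0 0 1]
T5·…·T1 = [1 0 0 3; 0 -1 0 -1; 0 0 -1 5; 0 0 0 1]
T6·…·T1 = [1 0 0 3; 2 -1 0 5; 0 0 -1 5; 0 0 0 1]
det M = 1; M⁻¹ = [1 0 0 -3; 2 -1 0 -1; 0 0 -1 5; 0 0 0 1]
M⁻¹ · (1, -2, 24/5)ᵀ = (-2, 3, 1/5)ᵀ

p = (-2, 3, 1/5)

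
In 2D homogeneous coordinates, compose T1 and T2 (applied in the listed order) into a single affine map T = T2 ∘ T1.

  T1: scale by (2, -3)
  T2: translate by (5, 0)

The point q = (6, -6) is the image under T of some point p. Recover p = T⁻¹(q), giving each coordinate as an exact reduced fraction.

p = (1/2, 2)

T1 = [2 0 0; 0 -3 0; 0 0 1]
T2·T1 = [2 0 5; 0 -3 0; 0 0 1]
det M = -6; M⁻¹ = [1/2 0 -5/2; 0 -1/3 0; 0 0 1]
M⁻¹ · (6, -6)ᵀ = (1/2, 2)ᵀ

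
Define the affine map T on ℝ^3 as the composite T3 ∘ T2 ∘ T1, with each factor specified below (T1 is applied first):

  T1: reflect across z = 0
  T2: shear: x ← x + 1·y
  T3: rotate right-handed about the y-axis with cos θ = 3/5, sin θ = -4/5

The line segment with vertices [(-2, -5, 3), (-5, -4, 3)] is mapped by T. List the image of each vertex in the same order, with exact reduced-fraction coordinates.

T1 reflect across z = 0: (-2, -5, 3) → (-2, -5, -3); (-5, -4, 3) → (-5, -4, -3)
T2 shear: x ← x + 1·y: (-2, -5, -3) → (-7, -5, -3); (-5, -4, -3) → (-9, -4, -3)
T3 rotate right-handed about the y-axis with cos θ = 3/5, sin θ = -4/5: (-7, -5, -3) → (-9/5, -5, -37/5); (-9, -4, -3) → (-3, -4, -9)

image vertices: (-9/5, -5, -37/5), (-3, -4, -9)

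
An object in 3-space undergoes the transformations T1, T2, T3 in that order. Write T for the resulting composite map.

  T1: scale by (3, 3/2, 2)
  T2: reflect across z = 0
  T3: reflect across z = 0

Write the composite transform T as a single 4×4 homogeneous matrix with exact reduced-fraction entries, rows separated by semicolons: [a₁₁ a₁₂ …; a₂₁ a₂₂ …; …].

T = [3 0 0 0; 0 3/2 0 0; 0 0 2 0; 0 0 0 1]

T1 = [3 0 0 0; 0 3/2 0 0; 0 0 2 0; 0 0 0 1]
T2·T1 = [3 0 0 0; 0 3/2 0 0; 0 0 -2 0; 0 0 0 1]
T3·…·T1 = [3 0 0 0; 0 3/2 0 0; 0 0 2 0; 0 0 0 1]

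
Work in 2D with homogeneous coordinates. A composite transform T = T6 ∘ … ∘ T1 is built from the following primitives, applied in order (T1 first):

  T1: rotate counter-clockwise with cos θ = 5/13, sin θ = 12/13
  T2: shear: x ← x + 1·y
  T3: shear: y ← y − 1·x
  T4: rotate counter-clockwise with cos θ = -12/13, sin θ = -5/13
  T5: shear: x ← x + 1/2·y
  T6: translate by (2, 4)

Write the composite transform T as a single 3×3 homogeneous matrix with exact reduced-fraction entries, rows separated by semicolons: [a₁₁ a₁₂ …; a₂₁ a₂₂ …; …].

T1 = [5/13 -12/13 0; 12/13 5/13 0; 0 0 1]
T2·T1 = [17/13 -7/13 0; 12/13 5/13 0; 0 0 1]
T3·…·T1 = [17/13 -7/13 0; -5/13 12/13 0; 0 0 1]
T4·…·T1 = [-229/169 144/169 0; -25/169 -109/169 0; 0 0 1]
T5·…·T1 = [-483/338 179/338 0; -25/169 -109/169 0; 0 0 1]
T6·…·T1 = [-483/338 179/338 2; -25/169 -109/169 4; 0 0 1]

T = [-483/338 179/338 2; -25/169 -109/169 4; 0 0 1]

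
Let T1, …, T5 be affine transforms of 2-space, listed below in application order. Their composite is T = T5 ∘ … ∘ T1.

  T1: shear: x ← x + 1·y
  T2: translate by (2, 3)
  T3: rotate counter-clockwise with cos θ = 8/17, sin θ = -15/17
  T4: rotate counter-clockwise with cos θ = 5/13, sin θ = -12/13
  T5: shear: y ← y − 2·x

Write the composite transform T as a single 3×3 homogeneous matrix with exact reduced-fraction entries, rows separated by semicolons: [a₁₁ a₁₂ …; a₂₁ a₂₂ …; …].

T1 = [1 1 0; 0 1 0; 0 0 1]
T2·T1 = [1 1 2; 0 1 3; 0 0 1]
T3·…·T1 = [8/17 23/17 61/17; -15/17 -7/17 -6/17; 0 0 1]
T4·…·T1 = [-140/221 31/221 233/221; -171/221 -311/221 -762/221; 0 0 1]
T5·…·T1 = [-140/221 31/221 233/221; 109/221 -373/221 -1228/221; 0 0 1]

T = [-140/221 31/221 233/221; 109/221 -373/221 -1228/221; 0 0 1]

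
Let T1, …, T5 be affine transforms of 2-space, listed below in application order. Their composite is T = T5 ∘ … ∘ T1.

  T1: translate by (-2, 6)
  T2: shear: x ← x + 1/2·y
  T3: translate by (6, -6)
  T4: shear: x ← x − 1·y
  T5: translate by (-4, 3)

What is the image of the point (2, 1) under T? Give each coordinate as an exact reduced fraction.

T1 translate by (-2, 6): (2, 1) → (0, 7)
T2 shear: x ← x + 1/2·y: (0, 7) → (7/2, 7)
T3 translate by (6, -6): (7/2, 7) → (19/2, 1)
T4 shear: x ← x − 1·y: (19/2, 1) → (17/2, 1)
T5 translate by (-4, 3): (17/2, 1) → (9/2, 4)

T(p) = (9/2, 4)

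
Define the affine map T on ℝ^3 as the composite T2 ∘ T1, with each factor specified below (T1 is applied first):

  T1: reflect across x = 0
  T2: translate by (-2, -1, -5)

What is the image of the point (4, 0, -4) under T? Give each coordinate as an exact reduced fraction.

T1 reflect across x = 0: (4, 0, -4) → (-4, 0, -4)
T2 translate by (-2, -1, -5): (-4, 0, -4) → (-6, -1, -9)

T(p) = (-6, -1, -9)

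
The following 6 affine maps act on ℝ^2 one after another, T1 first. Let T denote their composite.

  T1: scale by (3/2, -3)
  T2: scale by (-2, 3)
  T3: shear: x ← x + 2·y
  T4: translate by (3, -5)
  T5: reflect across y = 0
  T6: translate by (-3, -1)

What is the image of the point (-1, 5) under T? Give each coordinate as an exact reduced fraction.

T1 scale by (3/2, -3): (-1, 5) → (-3/2, -15)
T2 scale by (-2, 3): (-3/2, -15) → (3, -45)
T3 shear: x ← x + 2·y: (3, -45) → (-87, -45)
T4 translate by (3, -5): (-87, -45) → (-84, -50)
T5 reflect across y = 0: (-84, -50) → (-84, 50)
T6 translate by (-3, -1): (-84, 50) → (-87, 49)

T(p) = (-87, 49)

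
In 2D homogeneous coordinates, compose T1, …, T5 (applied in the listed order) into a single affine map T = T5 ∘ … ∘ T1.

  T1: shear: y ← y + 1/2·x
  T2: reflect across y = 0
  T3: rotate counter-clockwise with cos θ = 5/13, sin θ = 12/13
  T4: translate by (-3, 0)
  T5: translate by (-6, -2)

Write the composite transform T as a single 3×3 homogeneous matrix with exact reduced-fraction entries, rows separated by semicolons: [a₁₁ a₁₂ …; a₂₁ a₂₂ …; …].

T1 = [1 0 0; 1/2 1 0; 0 0 1]
T2·T1 = [1 0 0; -1/2 -1 0; 0 0 1]
T3·…·T1 = [11/13 12/13 0; 19/26 -5/13 0; 0 0 1]
T4·…·T1 = [11/13 12/13 -3; 19/26 -5/13 0; 0 0 1]
T5·…·T1 = [11/13 12/13 -9; 19/26 -5/13 -2; 0 0 1]

T = [11/13 12/13 -9; 19/26 -5/13 -2; 0 0 1]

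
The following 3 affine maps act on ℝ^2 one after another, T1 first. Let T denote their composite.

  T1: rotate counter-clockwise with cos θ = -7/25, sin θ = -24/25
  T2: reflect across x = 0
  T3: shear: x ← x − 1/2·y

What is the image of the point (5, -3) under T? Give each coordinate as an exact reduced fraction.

T(p) = (313/50, -99/25)

T1 rotate counter-clockwise with cos θ = -7/25, sin θ = -24/25: (5, -3) → (-107/25, -99/25)
T2 reflect across x = 0: (-107/25, -99/25) → (107/25, -99/25)
T3 shear: x ← x − 1/2·y: (107/25, -99/25) → (313/50, -99/25)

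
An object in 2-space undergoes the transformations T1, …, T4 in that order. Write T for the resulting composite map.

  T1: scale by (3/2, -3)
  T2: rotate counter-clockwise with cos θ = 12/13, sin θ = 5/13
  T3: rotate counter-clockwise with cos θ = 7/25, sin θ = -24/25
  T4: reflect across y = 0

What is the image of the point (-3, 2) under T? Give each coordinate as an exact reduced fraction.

T(p) = (-2436/325, 171/650)

T1 scale by (3/2, -3): (-3, 2) → (-9/2, -6)
T2 rotate counter-clockwise with cos θ = 12/13, sin θ = 5/13: (-9/2, -6) → (-24/13, -189/26)
T3 rotate counter-clockwise with cos θ = 7/25, sin θ = -24/25: (-24/13, -189/26) → (-2436/325, -171/650)
T4 reflect across y = 0: (-2436/325, -171/650) → (-2436/325, 171/650)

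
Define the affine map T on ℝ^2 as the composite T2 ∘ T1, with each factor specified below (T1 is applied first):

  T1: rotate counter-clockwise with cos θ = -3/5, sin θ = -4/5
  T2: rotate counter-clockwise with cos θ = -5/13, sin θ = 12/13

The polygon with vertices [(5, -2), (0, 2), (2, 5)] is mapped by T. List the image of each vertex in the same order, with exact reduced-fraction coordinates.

T1 rotate counter-clockwise with cos θ = -3/5, sin θ = -4/5: (5, -2) → (-23/5, -14/5); (0, 2) → (8/5, -6/5); (2, 5) → (14/5, -23/5)
T2 rotate counter-clockwise with cos θ = -5/13, sin θ = 12/13: (-23/5, -14/5) → (283/65, -206/65); (8/5, -6/5) → (32/65, 126/65); (14/5, -23/5) → (206/65, 283/65)

image vertices: (283/65, -206/65), (32/65, 126/65), (206/65, 283/65)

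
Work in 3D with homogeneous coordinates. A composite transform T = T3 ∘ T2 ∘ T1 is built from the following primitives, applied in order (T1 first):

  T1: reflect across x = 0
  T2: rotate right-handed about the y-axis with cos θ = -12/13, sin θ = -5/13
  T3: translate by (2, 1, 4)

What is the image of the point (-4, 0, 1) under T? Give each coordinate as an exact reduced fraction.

T1 reflect across x = 0: (-4, 0, 1) → (4, 0, 1)
T2 rotate right-handed about the y-axis with cos θ = -12/13, sin θ = -5/13: (4, 0, 1) → (-53/13, 0, 8/13)
T3 translate by (2, 1, 4): (-53/13, 0, 8/13) → (-27/13, 1, 60/13)

T(p) = (-27/13, 1, 60/13)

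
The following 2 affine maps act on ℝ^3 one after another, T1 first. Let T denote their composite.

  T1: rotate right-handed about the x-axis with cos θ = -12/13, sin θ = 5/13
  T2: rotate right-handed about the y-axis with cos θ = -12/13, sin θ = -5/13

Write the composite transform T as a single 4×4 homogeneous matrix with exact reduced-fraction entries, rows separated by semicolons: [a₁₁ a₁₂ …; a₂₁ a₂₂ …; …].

T = [-12/13 -25/169 60/169 0; 0 -12/13 -5/13 0; 5/13 -60/169 144/169 0; 0 0 0 1]

T1 = [1 0 0 0; 0 -12/13 -5/13 0; 0 5/13 -12/13 0; 0 0 0 1]
T2·T1 = [-12/13 -25/169 60/169 0; 0 -12/13 -5/13 0; 5/13 -60/169 144/169 0; 0 0 0 1]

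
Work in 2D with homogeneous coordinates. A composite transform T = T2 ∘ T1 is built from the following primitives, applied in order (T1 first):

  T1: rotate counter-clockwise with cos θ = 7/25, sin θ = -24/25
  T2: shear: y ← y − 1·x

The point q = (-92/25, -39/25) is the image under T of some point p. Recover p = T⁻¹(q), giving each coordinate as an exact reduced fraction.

p = (4, -5)

T1 = [7/25 24/25 0; -24/25 7/25 0; 0 0 1]
T2·T1 = [7/25 24/25 0; -31/25 -17/25 0; 0 0 1]
det M = 1; M⁻¹ = [-17/25 -24/25 0; 31/25 7/25 0; 0 0 1]
M⁻¹ · (-92/25, -39/25)ᵀ = (4, -5)ᵀ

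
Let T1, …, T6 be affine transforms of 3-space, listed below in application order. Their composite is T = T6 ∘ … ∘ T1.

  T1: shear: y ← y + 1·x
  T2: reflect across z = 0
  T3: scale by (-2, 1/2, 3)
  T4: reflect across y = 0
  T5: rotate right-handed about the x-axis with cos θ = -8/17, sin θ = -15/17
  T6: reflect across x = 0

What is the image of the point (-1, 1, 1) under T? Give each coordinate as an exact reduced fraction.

T1 shear: y ← y + 1·x: (-1, 1, 1) → (-1, 0, 1)
T2 reflect across z = 0: (-1, 0, 1) → (-1, 0, -1)
T3 scale by (-2, 1/2, 3): (-1, 0, -1) → (2, 0, -3)
T4 reflect across y = 0: (2, 0, -3) → (2, 0, -3)
T5 rotate right-handed about the x-axis with cos θ = -8/17, sin θ = -15/17: (2, 0, -3) → (2, -45/17, 24/17)
T6 reflect across x = 0: (2, -45/17, 24/17) → (-2, -45/17, 24/17)

T(p) = (-2, -45/17, 24/17)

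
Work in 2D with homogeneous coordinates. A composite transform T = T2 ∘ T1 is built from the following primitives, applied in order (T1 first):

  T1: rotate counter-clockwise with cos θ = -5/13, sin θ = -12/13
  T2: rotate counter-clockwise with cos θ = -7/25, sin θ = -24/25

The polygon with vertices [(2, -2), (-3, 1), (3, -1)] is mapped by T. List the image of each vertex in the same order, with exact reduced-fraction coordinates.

T1 rotate counter-clockwise with cos θ = -5/13, sin θ = -12/13: (2, -2) → (-34/13, -14/13); (-3, 1) → (27/13, 31/13); (3, -1) → (-27/13, -31/13)
T2 rotate counter-clockwise with cos θ = -7/25, sin θ = -24/25: (-34/13, -14/13) → (-98/325, 914/325); (27/13, 31/13) → (111/65, -173/65); (-27/13, -31/13) → (-111/65, 173/65)

image vertices: (-98/325, 914/325), (111/65, -173/65), (-111/65, 173/65)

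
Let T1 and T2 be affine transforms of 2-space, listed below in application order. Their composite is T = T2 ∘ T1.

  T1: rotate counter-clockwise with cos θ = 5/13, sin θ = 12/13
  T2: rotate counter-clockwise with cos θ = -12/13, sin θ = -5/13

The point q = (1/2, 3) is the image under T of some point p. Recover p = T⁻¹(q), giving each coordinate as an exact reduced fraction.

p = (-3, 1/2)

T1 = [5/13 -12/13 0; 12/13 5/13 0; 0 0 1]
T2·T1 = [0 1 0; -1 0 0; 0 0 1]
det M = 1; M⁻¹ = [0 -1 0; 1 0 0; 0 0 1]
M⁻¹ · (1/2, 3)ᵀ = (-3, 1/2)ᵀ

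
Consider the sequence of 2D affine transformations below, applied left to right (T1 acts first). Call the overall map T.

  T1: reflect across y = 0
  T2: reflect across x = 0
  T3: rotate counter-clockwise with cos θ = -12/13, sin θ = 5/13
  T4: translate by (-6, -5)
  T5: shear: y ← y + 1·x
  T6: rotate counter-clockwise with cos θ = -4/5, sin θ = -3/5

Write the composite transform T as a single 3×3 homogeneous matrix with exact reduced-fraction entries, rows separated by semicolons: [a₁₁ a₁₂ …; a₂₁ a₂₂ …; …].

T = [-27/65 31/65 -9/5; -64/65 -83/65 62/5; 0 0 1]

T1 = [1 0 0; 0 -1 0; 0 0 1]
T2·T1 = [-1 0 0; 0 -1 0; 0 0 1]
T3·…·T1 = [12/13 5/13 0; -5/13 12/13 0; 0 0 1]
T4·…·T1 = [12/13 5/13 -6; -5/13 12/13 -5; 0 0 1]
T5·…·T1 = [12/13 5/13 -6; 7/13 17/13 -11; 0 0 1]
T6·…·T1 = [-27/65 31/65 -9/5; -64/65 -83/65 62/5; 0 0 1]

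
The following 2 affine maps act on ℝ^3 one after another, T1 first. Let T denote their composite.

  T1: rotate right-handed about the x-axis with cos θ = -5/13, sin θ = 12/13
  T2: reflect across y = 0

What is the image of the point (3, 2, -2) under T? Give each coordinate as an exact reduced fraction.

T1 rotate right-handed about the x-axis with cos θ = -5/13, sin θ = 12/13: (3, 2, -2) → (3, 14/13, 34/13)
T2 reflect across y = 0: (3, 14/13, 34/13) → (3, -14/13, 34/13)

T(p) = (3, -14/13, 34/13)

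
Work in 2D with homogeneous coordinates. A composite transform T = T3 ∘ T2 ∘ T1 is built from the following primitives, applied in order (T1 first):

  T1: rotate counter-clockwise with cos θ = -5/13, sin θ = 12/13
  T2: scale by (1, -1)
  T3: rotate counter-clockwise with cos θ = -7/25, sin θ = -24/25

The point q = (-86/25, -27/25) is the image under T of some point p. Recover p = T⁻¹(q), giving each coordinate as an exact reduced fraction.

p = (2, -3)

T1 = [-5/13 -12/13 0; 12/13 -5/13 0; 0 0 1]
T2·T1 = [-5/13 -12/13 0; -12/13 5/13 0; 0 0 1]
T3·…·T1 = [-253/325 204/325 0; 204/325 253/325 0; 0 0 1]
det M = -1; M⁻¹ = [-253/325 204/325 0; 204/325 253/325 0; 0 0 1]
M⁻¹ · (-86/25, -27/25)ᵀ = (2, -3)ᵀ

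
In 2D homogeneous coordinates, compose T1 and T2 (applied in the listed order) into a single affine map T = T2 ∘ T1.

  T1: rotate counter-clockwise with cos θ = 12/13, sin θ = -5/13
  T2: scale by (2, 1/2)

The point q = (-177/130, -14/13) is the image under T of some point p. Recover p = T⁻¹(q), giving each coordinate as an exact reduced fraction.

T1 = [12/13 5/13 0; -5/13 12/13 0; 0 0 1]
T2·T1 = [24/13 10/13 0; -5/26 6/13 0; 0 0 1]
det M = 1; M⁻¹ = [6/13 -10/13 0; 5/26 24/13 0; 0 0 1]
M⁻¹ · (-177/130, -14/13)ᵀ = (1/5, -9/4)ᵀ

p = (1/5, -9/4)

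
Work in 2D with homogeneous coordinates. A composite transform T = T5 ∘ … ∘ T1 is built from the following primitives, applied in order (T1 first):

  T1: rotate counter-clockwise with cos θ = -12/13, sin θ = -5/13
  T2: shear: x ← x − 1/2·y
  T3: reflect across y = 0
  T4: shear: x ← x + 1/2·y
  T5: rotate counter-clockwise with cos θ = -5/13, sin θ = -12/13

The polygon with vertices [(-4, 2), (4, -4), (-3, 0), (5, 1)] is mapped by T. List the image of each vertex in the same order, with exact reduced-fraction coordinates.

T1 rotate counter-clockwise with cos θ = -12/13, sin θ = -5/13: (-4, 2) → (58/13, -4/13); (4, -4) → (-68/13, 28/13); (-3, 0) → (36/13, 15/13); (5, 1) → (-55/13, -37/13)
T2 shear: x ← x − 1/2·y: (58/13, -4/13) → (60/13, -4/13); (-68/13, 28/13) → (-82/13, 28/13); (36/13, 15/13) → (57/26, 15/13); (-55/13, -37/13) → (-73/26, -37/13)
T3 reflect across y = 0: (60/13, -4/13) → (60/13, 4/13); (-82/13, 28/13) → (-82/13, -28/13); (57/26, 15/13) → (57/26, -15/13); (-73/26, -37/13) → (-73/26, 37/13)
T4 shear: x ← x + 1/2·y: (60/13, 4/13) → (62/13, 4/13); (-82/13, -28/13) → (-96/13, -28/13); (57/26, -15/13) → (21/13, -15/13); (-73/26, 37/13) → (-18/13, 37/13)
T5 rotate counter-clockwise with cos θ = -5/13, sin θ = -12/13: (62/13, 4/13) → (-262/169, -764/169); (-96/13, -28/13) → (144/169, 1292/169); (21/13, -15/13) → (-285/169, -177/169); (-18/13, 37/13) → (534/169, 31/169)

image vertices: (-262/169, -764/169), (144/169, 1292/169), (-285/169, -177/169), (534/169, 31/169)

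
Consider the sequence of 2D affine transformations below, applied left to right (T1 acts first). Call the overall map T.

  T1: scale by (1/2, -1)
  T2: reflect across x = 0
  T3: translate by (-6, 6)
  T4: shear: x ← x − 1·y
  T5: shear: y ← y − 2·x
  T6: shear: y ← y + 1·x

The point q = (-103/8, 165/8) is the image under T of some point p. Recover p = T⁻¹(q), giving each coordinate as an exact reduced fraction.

p = (-7/4, -7/4)

T1 = [1/2 0 0; 0 -1 0; 0 0 1]
T2·T1 = [-1/2 0 0; 0 -1 0; 0 0 1]
T3·…·T1 = [-1/2 0 -6; 0 -1 6; 0 0 1]
T4·…·T1 = [-1/2 1 -12; 0 -1 6; 0 0 1]
T5·…·T1 = [-1/2 1 -12; 1 -3 30; 0 0 1]
T6·…·T1 = [-1/2 1 -12; 1/2 -2 18; 0 0 1]
det M = 1/2; M⁻¹ = [-4 -2 -12; -1 -1 6; 0 0 1]
M⁻¹ · (-103/8, 165/8)ᵀ = (-7/4, -7/4)ᵀ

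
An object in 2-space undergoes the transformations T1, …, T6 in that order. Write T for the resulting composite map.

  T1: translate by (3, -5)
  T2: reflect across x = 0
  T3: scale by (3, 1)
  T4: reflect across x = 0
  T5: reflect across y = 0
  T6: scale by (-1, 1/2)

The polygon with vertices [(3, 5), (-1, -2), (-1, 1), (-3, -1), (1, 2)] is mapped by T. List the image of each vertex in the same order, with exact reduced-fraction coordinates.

image vertices: (-18, 0), (-6, 7/2), (-6, 2), (0, 3), (-12, 3/2)

T1 translate by (3, -5): (3, 5) → (6, 0); (-1, -2) → (2, -7); (-1, 1) → (2, -4); (-3, -1) → (0, -6); (1, 2) → (4, -3)
T2 reflect across x = 0: (6, 0) → (-6, 0); (2, -7) → (-2, -7); (2, -4) → (-2, -4); (0, -6) → (0, -6); (4, -3) → (-4, -3)
T3 scale by (3, 1): (-6, 0) → (-18, 0); (-2, -7) → (-6, -7); (-2, -4) → (-6, -4); (0, -6) → (0, -6); (-4, -3) → (-12, -3)
T4 reflect across x = 0: (-18, 0) → (18, 0); (-6, -7) → (6, -7); (-6, -4) → (6, -4); (0, -6) → (0, -6); (-12, -3) → (12, -3)
T5 reflect across y = 0: (18, 0) → (18, 0); (6, -7) → (6, 7); (6, -4) → (6, 4); (0, -6) → (0, 6); (12, -3) → (12, 3)
T6 scale by (-1, 1/2): (18, 0) → (-18, 0); (6, 7) → (-6, 7/2); (6, 4) → (-6, 2); (0, 6) → (0, 3); (12, 3) → (-12, 3/2)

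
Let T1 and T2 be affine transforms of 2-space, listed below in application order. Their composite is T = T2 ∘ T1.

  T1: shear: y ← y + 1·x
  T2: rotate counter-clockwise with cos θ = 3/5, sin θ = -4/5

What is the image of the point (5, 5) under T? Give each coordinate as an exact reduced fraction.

T(p) = (11, 2)

T1 shear: y ← y + 1·x: (5, 5) → (5, 10)
T2 rotate counter-clockwise with cos θ = 3/5, sin θ = -4/5: (5, 10) → (11, 2)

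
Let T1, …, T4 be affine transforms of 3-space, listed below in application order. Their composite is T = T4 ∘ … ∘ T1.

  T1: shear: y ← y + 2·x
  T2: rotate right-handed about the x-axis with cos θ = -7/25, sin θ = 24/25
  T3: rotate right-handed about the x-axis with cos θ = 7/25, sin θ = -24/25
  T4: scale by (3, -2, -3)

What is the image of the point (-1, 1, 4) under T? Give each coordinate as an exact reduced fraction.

T(p) = (-3, 3742/625, -5316/625)

T1 shear: y ← y + 2·x: (-1, 1, 4) → (-1, -1, 4)
T2 rotate right-handed about the x-axis with cos θ = -7/25, sin θ = 24/25: (-1, -1, 4) → (-1, -89/25, -52/25)
T3 rotate right-handed about the x-axis with cos θ = 7/25, sin θ = -24/25: (-1, -89/25, -52/25) → (-1, -1871/625, 1772/625)
T4 scale by (3, -2, -3): (-1, -1871/625, 1772/625) → (-3, 3742/625, -5316/625)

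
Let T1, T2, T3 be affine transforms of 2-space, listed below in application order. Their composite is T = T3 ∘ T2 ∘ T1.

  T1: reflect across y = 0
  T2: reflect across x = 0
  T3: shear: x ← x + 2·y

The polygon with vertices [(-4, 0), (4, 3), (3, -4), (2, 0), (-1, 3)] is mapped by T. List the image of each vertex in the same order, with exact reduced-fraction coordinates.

image vertices: (4, 0), (-10, -3), (5, 4), (-2, 0), (-5, -3)

T1 reflect across y = 0: (-4, 0) → (-4, 0); (4, 3) → (4, -3); (3, -4) → (3, 4); (2, 0) → (2, 0); (-1, 3) → (-1, -3)
T2 reflect across x = 0: (-4, 0) → (4, 0); (4, -3) → (-4, -3); (3, 4) → (-3, 4); (2, 0) → (-2, 0); (-1, -3) → (1, -3)
T3 shear: x ← x + 2·y: (4, 0) → (4, 0); (-4, -3) → (-10, -3); (-3, 4) → (5, 4); (-2, 0) → (-2, 0); (1, -3) → (-5, -3)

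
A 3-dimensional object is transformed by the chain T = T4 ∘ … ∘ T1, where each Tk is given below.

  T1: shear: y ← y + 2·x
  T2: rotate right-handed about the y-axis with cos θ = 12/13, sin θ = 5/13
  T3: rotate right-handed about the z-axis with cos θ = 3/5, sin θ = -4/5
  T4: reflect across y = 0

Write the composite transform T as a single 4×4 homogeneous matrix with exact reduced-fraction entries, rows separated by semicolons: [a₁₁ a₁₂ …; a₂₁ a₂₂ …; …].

T1 = [1 0 0 0; 2 1 0 0; 0 0 1 0; 0 0 0 1]
T2·T1 = [12/13 0 5/13 0; 2 1 0 0; -5/13 0 12/13 0; 0 0 0 1]
T3·…·T1 = [28/13 4/5 3/13 0; 6/13 3/5 -4/13 0; -5/13 0 12/13 0; 0 0 0 1]
T4·…·T1 = [28/13 4/5 3/13 0; -6/13 -3/5 4/13 0; -5/13 0 12/13 0; 0 0 0 1]

T = [28/13 4/5 3/13 0; -6/13 -3/5 4/13 0; -5/13 0 12/13 0; 0 0 0 1]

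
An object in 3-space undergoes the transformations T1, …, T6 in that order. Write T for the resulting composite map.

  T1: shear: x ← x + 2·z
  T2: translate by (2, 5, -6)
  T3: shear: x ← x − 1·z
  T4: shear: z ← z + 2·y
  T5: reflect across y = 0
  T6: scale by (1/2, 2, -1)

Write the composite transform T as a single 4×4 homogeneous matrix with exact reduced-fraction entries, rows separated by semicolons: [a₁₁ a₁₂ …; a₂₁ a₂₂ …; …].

T = [1/2 0 1/2 4; 0 -2 0 -10; 0 -2 -1 -4; 0 0 0 1]

T1 = [1 0 2 0; 0 1 0 0; 0 0 1 0; 0 0 0 1]
T2·T1 = [1 0 2 2; 0 1 0 5; 0 0 1 -6; 0 0 0 1]
T3·…·T1 = [1 0 1 8; 0 1 0 5; 0 0 1 -6; 0 0 0 1]
T4·…·T1 = [1 0 1 8; 0 1 0 5; 0 2 1 4; 0 0 0 1]
T5·…·T1 = [1 0 1 8; 0 -1 0 -5; 0 2 1 4; 0 0 0 1]
T6·…·T1 = [1/2 0 1/2 4; 0 -2 0 -10; 0 -2 -1 -4; 0 0 0 1]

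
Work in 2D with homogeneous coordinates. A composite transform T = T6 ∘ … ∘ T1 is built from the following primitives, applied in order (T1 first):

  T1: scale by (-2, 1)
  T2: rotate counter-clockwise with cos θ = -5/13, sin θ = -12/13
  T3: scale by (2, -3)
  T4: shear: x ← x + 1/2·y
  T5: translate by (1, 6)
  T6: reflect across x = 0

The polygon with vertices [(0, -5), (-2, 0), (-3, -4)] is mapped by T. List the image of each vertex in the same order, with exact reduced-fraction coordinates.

image vertices: (289/26, 3/13), (-45/13, 222/13), (5, 18)

T1 scale by (-2, 1): (0, -5) → (0, -5); (-2, 0) → (4, 0); (-3, -4) → (6, -4)
T2 rotate counter-clockwise with cos θ = -5/13, sin θ = -12/13: (0, -5) → (-60/13, 25/13); (4, 0) → (-20/13, -48/13); (6, -4) → (-6, -4)
T3 scale by (2, -3): (-60/13, 25/13) → (-120/13, -75/13); (-20/13, -48/13) → (-40/13, 144/13); (-6, -4) → (-12, 12)
T4 shear: x ← x + 1/2·y: (-120/13, -75/13) → (-315/26, -75/13); (-40/13, 144/13) → (32/13, 144/13); (-12, 12) → (-6, 12)
T5 translate by (1, 6): (-315/26, -75/13) → (-289/26, 3/13); (32/13, 144/13) → (45/13, 222/13); (-6, 12) → (-5, 18)
T6 reflect across x = 0: (-289/26, 3/13) → (289/26, 3/13); (45/13, 222/13) → (-45/13, 222/13); (-5, 18) → (5, 18)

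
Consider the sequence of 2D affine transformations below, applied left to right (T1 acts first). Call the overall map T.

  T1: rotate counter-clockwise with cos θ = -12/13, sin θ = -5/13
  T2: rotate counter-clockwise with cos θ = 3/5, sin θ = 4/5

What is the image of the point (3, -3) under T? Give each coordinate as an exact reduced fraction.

T1 rotate counter-clockwise with cos θ = -12/13, sin θ = -5/13: (3, -3) → (-51/13, 21/13)
T2 rotate counter-clockwise with cos θ = 3/5, sin θ = 4/5: (-51/13, 21/13) → (-237/65, -141/65)

T(p) = (-237/65, -141/65)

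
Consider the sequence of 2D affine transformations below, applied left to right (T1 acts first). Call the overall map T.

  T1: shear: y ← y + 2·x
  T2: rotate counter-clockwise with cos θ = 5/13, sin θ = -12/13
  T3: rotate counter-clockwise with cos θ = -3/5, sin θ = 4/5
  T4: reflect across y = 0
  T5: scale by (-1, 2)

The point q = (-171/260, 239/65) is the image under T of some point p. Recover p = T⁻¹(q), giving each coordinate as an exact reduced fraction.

p = (-5/4, 1)

T1 = [1 0 0; 2 1 0; 0 0 1]
T2·T1 = [29/13 12/13 0; -2/13 5/13 0; 0 0 1]
T3·…·T1 = [-79/65 -56/65 0; 122/65 33/65 0; 0 0 1]
T4·…·T1 = [-79/65 -56/65 0; -122/65 -33/65 0; 0 0 1]
T5·…·T1 = [79/65 56/65 0; -244/65 -66/65 0; 0 0 1]
det M = 2; M⁻¹ = [-33/65 -28/65 0; 122/65 79/130 0; 0 0 1]
M⁻¹ · (-171/260, 239/65)ᵀ = (-5/4, 1)ᵀ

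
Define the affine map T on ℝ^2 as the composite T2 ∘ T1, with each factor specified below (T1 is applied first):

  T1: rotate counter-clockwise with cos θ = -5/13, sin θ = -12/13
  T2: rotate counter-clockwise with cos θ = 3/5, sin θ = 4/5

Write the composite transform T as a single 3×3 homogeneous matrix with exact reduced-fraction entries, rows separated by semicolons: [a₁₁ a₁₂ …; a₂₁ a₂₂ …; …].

T1 = [-5/13 12/13 0; -12/13 -5/13 0; 0 0 1]
T2·T1 = [33/65 56/65 0; -56/65 33/65 0; 0 0 1]

T = [33/65 56/65 0; -56/65 33/65 0; 0 0 1]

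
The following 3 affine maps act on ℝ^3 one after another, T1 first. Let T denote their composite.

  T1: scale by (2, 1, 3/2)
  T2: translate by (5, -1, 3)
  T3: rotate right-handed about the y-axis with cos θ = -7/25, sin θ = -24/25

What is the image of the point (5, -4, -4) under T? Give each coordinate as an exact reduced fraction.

T1 scale by (2, 1, 3/2): (5, -4, -4) → (10, -4, -6)
T2 translate by (5, -1, 3): (10, -4, -6) → (15, -5, -3)
T3 rotate right-handed about the y-axis with cos θ = -7/25, sin θ = -24/25: (15, -5, -3) → (-33/25, -5, 381/25)

T(p) = (-33/25, -5, 381/25)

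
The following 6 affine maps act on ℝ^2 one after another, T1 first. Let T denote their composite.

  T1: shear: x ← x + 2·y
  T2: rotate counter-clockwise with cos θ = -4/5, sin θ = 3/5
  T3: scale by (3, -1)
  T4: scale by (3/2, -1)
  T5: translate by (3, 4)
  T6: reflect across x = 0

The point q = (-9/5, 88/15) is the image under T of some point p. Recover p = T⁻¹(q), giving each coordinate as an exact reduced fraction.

T1 = [1 2 0; 0 1 0; 0 0 1]
T2·T1 = [-4/5 -11/5 0; 3/5 2/5 0; 0 0 1]
T3·…·T1 = [-12/5 -33/5 0; -3/5 -2/5 0; 0 0 1]
T4·…·T1 = [-18/5 -99/10 0; 3/5 2/5 0; 0 0 1]
T5·…·T1 = [-18/5 -99/10 3; 3/5 2/5 4; 0 0 1]
T6·…·T1 = [18/5 99/10 -3; 3/5 2/5 4; 0 0 1]
det M = -9/2; M⁻¹ = [-4/45 11/5 -136/15; 2/15 -4/5 18/5; 0 0 1]
M⁻¹ · (-9/5, 88/15)ᵀ = (4, -4/3)ᵀ

p = (4, -4/3)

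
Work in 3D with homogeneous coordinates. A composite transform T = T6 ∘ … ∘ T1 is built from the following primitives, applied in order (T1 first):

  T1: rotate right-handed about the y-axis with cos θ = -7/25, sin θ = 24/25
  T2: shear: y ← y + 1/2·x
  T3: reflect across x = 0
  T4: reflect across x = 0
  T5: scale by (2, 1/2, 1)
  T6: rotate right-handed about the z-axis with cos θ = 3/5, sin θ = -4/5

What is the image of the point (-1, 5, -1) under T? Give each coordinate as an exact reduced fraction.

T(p) = (131/125, 1243/500, 31/25)

T1 rotate right-handed about the y-axis with cos θ = -7/25, sin θ = 24/25: (-1, 5, -1) → (-17/25, 5, 31/25)
T2 shear: y ← y + 1/2·x: (-17/25, 5, 31/25) → (-17/25, 233/50, 31/25)
T3 reflect across x = 0: (-17/25, 233/50, 31/25) → (17/25, 233/50, 31/25)
T4 reflect across x = 0: (17/25, 233/50, 31/25) → (-17/25, 233/50, 31/25)
T5 scale by (2, 1/2, 1): (-17/25, 233/50, 31/25) → (-34/25, 233/100, 31/25)
T6 rotate right-handed about the z-axis with cos θ = 3/5, sin θ = -4/5: (-34/25, 233/100, 31/25) → (131/125, 1243/500, 31/25)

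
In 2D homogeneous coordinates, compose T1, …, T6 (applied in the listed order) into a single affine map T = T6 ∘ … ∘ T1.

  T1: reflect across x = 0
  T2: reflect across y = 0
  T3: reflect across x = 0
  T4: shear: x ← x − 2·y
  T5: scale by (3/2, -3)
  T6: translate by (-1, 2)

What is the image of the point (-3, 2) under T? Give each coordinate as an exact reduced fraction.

T(p) = (1/2, 8)

T1 reflect across x = 0: (-3, 2) → (3, 2)
T2 reflect across y = 0: (3, 2) → (3, -2)
T3 reflect across x = 0: (3, -2) → (-3, -2)
T4 shear: x ← x − 2·y: (-3, -2) → (1, -2)
T5 scale by (3/2, -3): (1, -2) → (3/2, 6)
T6 translate by (-1, 2): (3/2, 6) → (1/2, 8)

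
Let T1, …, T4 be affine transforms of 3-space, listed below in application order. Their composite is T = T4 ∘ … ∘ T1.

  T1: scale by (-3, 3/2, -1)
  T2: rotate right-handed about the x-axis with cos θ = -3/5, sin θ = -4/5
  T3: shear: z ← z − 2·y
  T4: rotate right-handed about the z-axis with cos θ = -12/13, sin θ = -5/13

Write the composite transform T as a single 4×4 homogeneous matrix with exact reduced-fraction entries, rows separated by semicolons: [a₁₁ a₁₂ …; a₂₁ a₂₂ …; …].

T1 = [-3 0 0 0; 0 3/2 0 0; 0 0 -1 0; 0 0 0 1]
T2·T1 = [-3 0 0 0; 0 -9/10 -4/5 0; 0 -6/5 3/5 0; 0 0 0 1]
T3·…·T1 = [-3 0 0 0; 0 -9/10 -4/5 0; 0 3/5 11/5 0; 0 0 0 1]
T4·…·T1 = [36/13 -9/26 -4/13 0; 15/13 54/65 48/65 0; 0 3/5 11/5 0; 0 0 0 1]

T = [36/13 -9/26 -4/13 0; 15/13 54/65 48/65 0; 0 3/5 11/5 0; 0 0 0 1]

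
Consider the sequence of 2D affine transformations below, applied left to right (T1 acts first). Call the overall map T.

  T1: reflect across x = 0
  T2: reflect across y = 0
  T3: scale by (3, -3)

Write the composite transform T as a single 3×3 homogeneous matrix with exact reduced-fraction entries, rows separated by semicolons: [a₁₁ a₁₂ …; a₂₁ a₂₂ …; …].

T1 = [-1 0 0; 0 1 0; 0 0 1]
T2·T1 = [-1 0 0; 0 -1 0; 0 0 1]
T3·…·T1 = [-3 0 0; 0 3 0; 0 0 1]

T = [-3 0 0; 0 3 0; 0 0 1]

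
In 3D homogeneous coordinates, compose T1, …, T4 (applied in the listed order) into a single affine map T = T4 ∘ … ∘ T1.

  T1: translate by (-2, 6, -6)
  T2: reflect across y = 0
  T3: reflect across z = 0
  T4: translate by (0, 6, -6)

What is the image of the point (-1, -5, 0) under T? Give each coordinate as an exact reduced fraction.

T(p) = (-3, 5, 0)

T1 translate by (-2, 6, -6): (-1, -5, 0) → (-3, 1, -6)
T2 reflect across y = 0: (-3, 1, -6) → (-3, -1, -6)
T3 reflect across z = 0: (-3, -1, -6) → (-3, -1, 6)
T4 translate by (0, 6, -6): (-3, -1, 6) → (-3, 5, 0)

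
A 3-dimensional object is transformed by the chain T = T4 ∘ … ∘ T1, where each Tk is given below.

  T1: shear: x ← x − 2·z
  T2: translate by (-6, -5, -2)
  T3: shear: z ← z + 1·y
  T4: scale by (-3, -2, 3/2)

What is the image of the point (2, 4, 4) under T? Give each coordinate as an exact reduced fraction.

T1 shear: x ← x − 2·z: (2, 4, 4) → (-6, 4, 4)
T2 translate by (-6, -5, -2): (-6, 4, 4) → (-12, -1, 2)
T3 shear: z ← z + 1·y: (-12, -1, 2) → (-12, -1, 1)
T4 scale by (-3, -2, 3/2): (-12, -1, 1) → (36, 2, 3/2)

T(p) = (36, 2, 3/2)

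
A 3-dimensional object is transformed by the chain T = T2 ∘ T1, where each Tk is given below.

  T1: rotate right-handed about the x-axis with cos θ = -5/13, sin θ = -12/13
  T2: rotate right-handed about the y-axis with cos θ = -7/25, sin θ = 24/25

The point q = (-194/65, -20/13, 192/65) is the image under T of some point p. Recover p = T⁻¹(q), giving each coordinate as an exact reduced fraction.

p = (-2, 4, 0)

T1 = [1 0 0 0; 0 -5/13 12/13 0; 0 -12/13 -5/13 0; 0 0 0 1]
T2·T1 = [-7/25 -288/325 -24/65 0; 0 -5/13 12/13 0; -24/25 84/325 7/65 0; 0 0 0 1]
det M = 1; M⁻¹ = [-7/25 0 -24/25 0; -288/325 -5/13 84/325 0; -24/65 12/13 7/65 0; 0 0 0 1]
M⁻¹ · (-194/65, -20/13, 192/65)ᵀ = (-2, 4, 0)ᵀ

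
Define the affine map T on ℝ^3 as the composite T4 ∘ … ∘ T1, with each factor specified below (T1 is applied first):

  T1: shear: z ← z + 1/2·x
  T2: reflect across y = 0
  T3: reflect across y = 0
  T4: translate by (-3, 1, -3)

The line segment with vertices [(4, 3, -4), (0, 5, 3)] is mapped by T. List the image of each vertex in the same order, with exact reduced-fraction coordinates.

image vertices: (1, 4, -5), (-3, 6, 0)

T1 shear: z ← z + 1/2·x: (4, 3, -4) → (4, 3, -2); (0, 5, 3) → (0, 5, 3)
T2 reflect across y = 0: (4, 3, -2) → (4, -3, -2); (0, 5, 3) → (0, -5, 3)
T3 reflect across y = 0: (4, -3, -2) → (4, 3, -2); (0, -5, 3) → (0, 5, 3)
T4 translate by (-3, 1, -3): (4, 3, -2) → (1, 4, -5); (0, 5, 3) → (-3, 6, 0)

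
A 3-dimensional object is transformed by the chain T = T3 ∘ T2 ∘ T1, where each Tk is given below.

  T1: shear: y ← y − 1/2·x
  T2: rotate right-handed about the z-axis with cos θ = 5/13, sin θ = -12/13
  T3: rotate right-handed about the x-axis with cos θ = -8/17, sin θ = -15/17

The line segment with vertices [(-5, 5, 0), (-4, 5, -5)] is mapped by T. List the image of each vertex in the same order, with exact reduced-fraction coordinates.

image vertices: (5, -60/17, -225/34), (64/13, -1639/221, -725/221)

T1 shear: y ← y − 1/2·x: (-5, 5, 0) → (-5, 15/2, 0); (-4, 5, -5) → (-4, 7, -5)
T2 rotate right-handed about the z-axis with cos θ = 5/13, sin θ = -12/13: (-5, 15/2, 0) → (5, 15/2, 0); (-4, 7, -5) → (64/13, 83/13, -5)
T3 rotate right-handed about the x-axis with cos θ = -8/17, sin θ = -15/17: (5, 15/2, 0) → (5, -60/17, -225/34); (64/13, 83/13, -5) → (64/13, -1639/221, -725/221)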